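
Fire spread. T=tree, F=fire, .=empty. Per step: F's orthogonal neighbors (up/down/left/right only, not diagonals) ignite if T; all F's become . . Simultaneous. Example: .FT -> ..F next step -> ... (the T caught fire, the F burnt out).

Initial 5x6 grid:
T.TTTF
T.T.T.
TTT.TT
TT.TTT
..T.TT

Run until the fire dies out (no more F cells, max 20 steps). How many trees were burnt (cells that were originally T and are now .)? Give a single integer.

Step 1: +1 fires, +1 burnt (F count now 1)
Step 2: +2 fires, +1 burnt (F count now 2)
Step 3: +2 fires, +2 burnt (F count now 2)
Step 4: +3 fires, +2 burnt (F count now 3)
Step 5: +4 fires, +3 burnt (F count now 4)
Step 6: +2 fires, +4 burnt (F count now 2)
Step 7: +2 fires, +2 burnt (F count now 2)
Step 8: +2 fires, +2 burnt (F count now 2)
Step 9: +1 fires, +2 burnt (F count now 1)
Step 10: +0 fires, +1 burnt (F count now 0)
Fire out after step 10
Initially T: 20, now '.': 29
Total burnt (originally-T cells now '.'): 19

Answer: 19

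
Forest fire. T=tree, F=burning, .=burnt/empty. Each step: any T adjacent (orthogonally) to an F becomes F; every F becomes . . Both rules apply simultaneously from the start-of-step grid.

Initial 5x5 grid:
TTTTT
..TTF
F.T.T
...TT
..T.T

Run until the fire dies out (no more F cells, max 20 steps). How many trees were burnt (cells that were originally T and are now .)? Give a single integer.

Step 1: +3 fires, +2 burnt (F count now 3)
Step 2: +3 fires, +3 burnt (F count now 3)
Step 3: +4 fires, +3 burnt (F count now 4)
Step 4: +1 fires, +4 burnt (F count now 1)
Step 5: +1 fires, +1 burnt (F count now 1)
Step 6: +0 fires, +1 burnt (F count now 0)
Fire out after step 6
Initially T: 13, now '.': 24
Total burnt (originally-T cells now '.'): 12

Answer: 12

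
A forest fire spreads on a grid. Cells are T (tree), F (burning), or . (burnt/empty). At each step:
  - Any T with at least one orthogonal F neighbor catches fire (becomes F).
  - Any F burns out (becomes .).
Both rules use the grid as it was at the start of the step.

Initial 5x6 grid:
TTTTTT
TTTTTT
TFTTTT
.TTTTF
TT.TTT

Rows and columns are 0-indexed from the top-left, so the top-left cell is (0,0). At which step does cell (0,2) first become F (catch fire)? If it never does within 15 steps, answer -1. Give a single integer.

Step 1: cell (0,2)='T' (+7 fires, +2 burnt)
Step 2: cell (0,2)='T' (+10 fires, +7 burnt)
Step 3: cell (0,2)='F' (+7 fires, +10 burnt)
  -> target ignites at step 3
Step 4: cell (0,2)='.' (+2 fires, +7 burnt)
Step 5: cell (0,2)='.' (+0 fires, +2 burnt)
  fire out at step 5

3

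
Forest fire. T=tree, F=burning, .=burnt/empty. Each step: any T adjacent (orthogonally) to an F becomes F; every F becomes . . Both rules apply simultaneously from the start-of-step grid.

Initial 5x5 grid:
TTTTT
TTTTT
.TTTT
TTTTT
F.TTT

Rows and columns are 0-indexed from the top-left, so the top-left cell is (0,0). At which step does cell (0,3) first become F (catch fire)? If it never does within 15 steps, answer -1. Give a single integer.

Step 1: cell (0,3)='T' (+1 fires, +1 burnt)
Step 2: cell (0,3)='T' (+1 fires, +1 burnt)
Step 3: cell (0,3)='T' (+2 fires, +1 burnt)
Step 4: cell (0,3)='T' (+4 fires, +2 burnt)
Step 5: cell (0,3)='T' (+6 fires, +4 burnt)
Step 6: cell (0,3)='T' (+5 fires, +6 burnt)
Step 7: cell (0,3)='F' (+2 fires, +5 burnt)
  -> target ignites at step 7
Step 8: cell (0,3)='.' (+1 fires, +2 burnt)
Step 9: cell (0,3)='.' (+0 fires, +1 burnt)
  fire out at step 9

7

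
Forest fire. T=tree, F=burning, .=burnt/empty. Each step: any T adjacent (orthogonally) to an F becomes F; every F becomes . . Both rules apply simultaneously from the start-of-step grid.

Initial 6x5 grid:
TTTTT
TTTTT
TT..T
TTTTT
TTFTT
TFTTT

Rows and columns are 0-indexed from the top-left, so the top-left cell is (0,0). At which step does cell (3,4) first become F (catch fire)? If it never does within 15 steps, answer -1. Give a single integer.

Step 1: cell (3,4)='T' (+5 fires, +2 burnt)
Step 2: cell (3,4)='T' (+5 fires, +5 burnt)
Step 3: cell (3,4)='F' (+4 fires, +5 burnt)
  -> target ignites at step 3
Step 4: cell (3,4)='.' (+3 fires, +4 burnt)
Step 5: cell (3,4)='.' (+4 fires, +3 burnt)
Step 6: cell (3,4)='.' (+4 fires, +4 burnt)
Step 7: cell (3,4)='.' (+1 fires, +4 burnt)
Step 8: cell (3,4)='.' (+0 fires, +1 burnt)
  fire out at step 8

3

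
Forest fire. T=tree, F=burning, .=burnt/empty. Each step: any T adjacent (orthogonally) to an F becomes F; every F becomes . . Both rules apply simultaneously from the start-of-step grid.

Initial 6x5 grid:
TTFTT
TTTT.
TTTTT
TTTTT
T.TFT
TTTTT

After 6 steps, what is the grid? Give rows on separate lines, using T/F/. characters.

Step 1: 7 trees catch fire, 2 burn out
  TF.FT
  TTFT.
  TTTTT
  TTTFT
  T.F.F
  TTTFT
Step 2: 10 trees catch fire, 7 burn out
  F...F
  TF.F.
  TTFFT
  TTF.F
  T....
  TTF.F
Step 3: 5 trees catch fire, 10 burn out
  .....
  F....
  TF..F
  TF...
  T....
  TF...
Step 4: 3 trees catch fire, 5 burn out
  .....
  .....
  F....
  F....
  T....
  F....
Step 5: 1 trees catch fire, 3 burn out
  .....
  .....
  .....
  .....
  F....
  .....
Step 6: 0 trees catch fire, 1 burn out
  .....
  .....
  .....
  .....
  .....
  .....

.....
.....
.....
.....
.....
.....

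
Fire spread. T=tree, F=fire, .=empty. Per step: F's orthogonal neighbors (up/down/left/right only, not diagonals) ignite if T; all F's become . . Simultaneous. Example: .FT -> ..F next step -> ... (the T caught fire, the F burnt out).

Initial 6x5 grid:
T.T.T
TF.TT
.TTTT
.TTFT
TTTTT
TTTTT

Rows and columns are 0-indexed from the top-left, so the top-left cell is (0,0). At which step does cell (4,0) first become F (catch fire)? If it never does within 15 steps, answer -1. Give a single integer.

Step 1: cell (4,0)='T' (+6 fires, +2 burnt)
Step 2: cell (4,0)='T' (+8 fires, +6 burnt)
Step 3: cell (4,0)='T' (+4 fires, +8 burnt)
Step 4: cell (4,0)='F' (+3 fires, +4 burnt)
  -> target ignites at step 4
Step 5: cell (4,0)='.' (+1 fires, +3 burnt)
Step 6: cell (4,0)='.' (+0 fires, +1 burnt)
  fire out at step 6

4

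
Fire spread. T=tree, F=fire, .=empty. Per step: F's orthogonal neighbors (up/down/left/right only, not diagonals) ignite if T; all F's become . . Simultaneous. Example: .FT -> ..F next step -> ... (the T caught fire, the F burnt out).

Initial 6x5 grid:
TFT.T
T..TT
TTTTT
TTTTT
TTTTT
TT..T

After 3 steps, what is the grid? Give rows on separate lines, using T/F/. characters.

Step 1: 2 trees catch fire, 1 burn out
  F.F.T
  T..TT
  TTTTT
  TTTTT
  TTTTT
  TT..T
Step 2: 1 trees catch fire, 2 burn out
  ....T
  F..TT
  TTTTT
  TTTTT
  TTTTT
  TT..T
Step 3: 1 trees catch fire, 1 burn out
  ....T
  ...TT
  FTTTT
  TTTTT
  TTTTT
  TT..T

....T
...TT
FTTTT
TTTTT
TTTTT
TT..T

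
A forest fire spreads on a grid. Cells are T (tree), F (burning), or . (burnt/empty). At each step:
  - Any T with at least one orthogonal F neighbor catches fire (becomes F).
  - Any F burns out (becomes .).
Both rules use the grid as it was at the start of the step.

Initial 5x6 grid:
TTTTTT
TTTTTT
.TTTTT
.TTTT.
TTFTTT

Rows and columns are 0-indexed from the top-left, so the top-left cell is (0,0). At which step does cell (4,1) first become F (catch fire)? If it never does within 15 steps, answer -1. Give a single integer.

Step 1: cell (4,1)='F' (+3 fires, +1 burnt)
  -> target ignites at step 1
Step 2: cell (4,1)='.' (+5 fires, +3 burnt)
Step 3: cell (4,1)='.' (+5 fires, +5 burnt)
Step 4: cell (4,1)='.' (+4 fires, +5 burnt)
Step 5: cell (4,1)='.' (+5 fires, +4 burnt)
Step 6: cell (4,1)='.' (+3 fires, +5 burnt)
Step 7: cell (4,1)='.' (+1 fires, +3 burnt)
Step 8: cell (4,1)='.' (+0 fires, +1 burnt)
  fire out at step 8

1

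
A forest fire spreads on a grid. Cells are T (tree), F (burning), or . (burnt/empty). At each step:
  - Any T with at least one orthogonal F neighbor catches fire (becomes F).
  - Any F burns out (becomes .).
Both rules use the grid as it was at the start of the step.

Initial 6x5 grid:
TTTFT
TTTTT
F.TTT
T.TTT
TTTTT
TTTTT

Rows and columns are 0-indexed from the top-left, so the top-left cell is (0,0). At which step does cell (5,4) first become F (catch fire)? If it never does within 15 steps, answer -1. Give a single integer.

Step 1: cell (5,4)='T' (+5 fires, +2 burnt)
Step 2: cell (5,4)='T' (+7 fires, +5 burnt)
Step 3: cell (5,4)='T' (+5 fires, +7 burnt)
Step 4: cell (5,4)='T' (+5 fires, +5 burnt)
Step 5: cell (5,4)='T' (+3 fires, +5 burnt)
Step 6: cell (5,4)='F' (+1 fires, +3 burnt)
  -> target ignites at step 6
Step 7: cell (5,4)='.' (+0 fires, +1 burnt)
  fire out at step 7

6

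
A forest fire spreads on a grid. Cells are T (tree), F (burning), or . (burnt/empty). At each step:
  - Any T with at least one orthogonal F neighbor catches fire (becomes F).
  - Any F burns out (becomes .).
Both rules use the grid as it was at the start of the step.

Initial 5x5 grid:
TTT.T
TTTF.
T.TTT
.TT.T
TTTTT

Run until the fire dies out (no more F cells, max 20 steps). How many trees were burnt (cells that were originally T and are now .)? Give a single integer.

Step 1: +2 fires, +1 burnt (F count now 2)
Step 2: +4 fires, +2 burnt (F count now 4)
Step 3: +4 fires, +4 burnt (F count now 4)
Step 4: +5 fires, +4 burnt (F count now 5)
Step 5: +2 fires, +5 burnt (F count now 2)
Step 6: +1 fires, +2 burnt (F count now 1)
Step 7: +0 fires, +1 burnt (F count now 0)
Fire out after step 7
Initially T: 19, now '.': 24
Total burnt (originally-T cells now '.'): 18

Answer: 18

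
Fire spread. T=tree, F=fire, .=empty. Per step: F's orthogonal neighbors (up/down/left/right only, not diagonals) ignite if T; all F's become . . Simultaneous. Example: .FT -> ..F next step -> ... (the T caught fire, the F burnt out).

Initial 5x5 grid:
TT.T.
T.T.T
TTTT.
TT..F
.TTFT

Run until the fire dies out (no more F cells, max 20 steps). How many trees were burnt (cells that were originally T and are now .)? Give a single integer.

Answer: 13

Derivation:
Step 1: +2 fires, +2 burnt (F count now 2)
Step 2: +1 fires, +2 burnt (F count now 1)
Step 3: +1 fires, +1 burnt (F count now 1)
Step 4: +2 fires, +1 burnt (F count now 2)
Step 5: +2 fires, +2 burnt (F count now 2)
Step 6: +3 fires, +2 burnt (F count now 3)
Step 7: +1 fires, +3 burnt (F count now 1)
Step 8: +1 fires, +1 burnt (F count now 1)
Step 9: +0 fires, +1 burnt (F count now 0)
Fire out after step 9
Initially T: 15, now '.': 23
Total burnt (originally-T cells now '.'): 13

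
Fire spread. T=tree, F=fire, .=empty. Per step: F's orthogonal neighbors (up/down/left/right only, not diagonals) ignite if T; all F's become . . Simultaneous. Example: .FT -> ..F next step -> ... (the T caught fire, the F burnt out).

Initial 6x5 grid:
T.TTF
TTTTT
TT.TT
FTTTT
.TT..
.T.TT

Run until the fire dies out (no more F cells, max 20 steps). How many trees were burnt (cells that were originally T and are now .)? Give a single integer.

Step 1: +4 fires, +2 burnt (F count now 4)
Step 2: +7 fires, +4 burnt (F count now 7)
Step 3: +8 fires, +7 burnt (F count now 8)
Step 4: +0 fires, +8 burnt (F count now 0)
Fire out after step 4
Initially T: 21, now '.': 28
Total burnt (originally-T cells now '.'): 19

Answer: 19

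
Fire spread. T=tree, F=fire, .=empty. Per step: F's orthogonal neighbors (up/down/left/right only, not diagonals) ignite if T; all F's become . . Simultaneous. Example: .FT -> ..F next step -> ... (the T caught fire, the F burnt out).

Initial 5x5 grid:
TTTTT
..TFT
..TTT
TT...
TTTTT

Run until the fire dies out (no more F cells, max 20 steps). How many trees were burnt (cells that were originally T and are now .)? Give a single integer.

Step 1: +4 fires, +1 burnt (F count now 4)
Step 2: +4 fires, +4 burnt (F count now 4)
Step 3: +1 fires, +4 burnt (F count now 1)
Step 4: +1 fires, +1 burnt (F count now 1)
Step 5: +0 fires, +1 burnt (F count now 0)
Fire out after step 5
Initially T: 17, now '.': 18
Total burnt (originally-T cells now '.'): 10

Answer: 10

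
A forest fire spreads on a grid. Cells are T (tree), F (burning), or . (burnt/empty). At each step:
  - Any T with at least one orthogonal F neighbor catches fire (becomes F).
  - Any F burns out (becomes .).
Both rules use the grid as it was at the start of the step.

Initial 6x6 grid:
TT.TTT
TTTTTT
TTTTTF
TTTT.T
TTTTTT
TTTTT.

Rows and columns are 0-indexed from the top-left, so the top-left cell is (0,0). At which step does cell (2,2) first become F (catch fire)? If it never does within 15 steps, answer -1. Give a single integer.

Step 1: cell (2,2)='T' (+3 fires, +1 burnt)
Step 2: cell (2,2)='T' (+4 fires, +3 burnt)
Step 3: cell (2,2)='F' (+5 fires, +4 burnt)
  -> target ignites at step 3
Step 4: cell (2,2)='.' (+6 fires, +5 burnt)
Step 5: cell (2,2)='.' (+5 fires, +6 burnt)
Step 6: cell (2,2)='.' (+5 fires, +5 burnt)
Step 7: cell (2,2)='.' (+3 fires, +5 burnt)
Step 8: cell (2,2)='.' (+1 fires, +3 burnt)
Step 9: cell (2,2)='.' (+0 fires, +1 burnt)
  fire out at step 9

3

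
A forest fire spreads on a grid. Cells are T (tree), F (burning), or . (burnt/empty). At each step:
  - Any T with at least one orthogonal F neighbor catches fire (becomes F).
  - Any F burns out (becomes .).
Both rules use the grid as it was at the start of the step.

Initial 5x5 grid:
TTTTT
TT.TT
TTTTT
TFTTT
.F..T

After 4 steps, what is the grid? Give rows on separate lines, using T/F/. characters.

Step 1: 3 trees catch fire, 2 burn out
  TTTTT
  TT.TT
  TFTTT
  F.FTT
  ....T
Step 2: 4 trees catch fire, 3 burn out
  TTTTT
  TF.TT
  F.FTT
  ...FT
  ....T
Step 3: 4 trees catch fire, 4 burn out
  TFTTT
  F..TT
  ...FT
  ....F
  ....T
Step 4: 5 trees catch fire, 4 burn out
  F.FTT
  ...FT
  ....F
  .....
  ....F

F.FTT
...FT
....F
.....
....F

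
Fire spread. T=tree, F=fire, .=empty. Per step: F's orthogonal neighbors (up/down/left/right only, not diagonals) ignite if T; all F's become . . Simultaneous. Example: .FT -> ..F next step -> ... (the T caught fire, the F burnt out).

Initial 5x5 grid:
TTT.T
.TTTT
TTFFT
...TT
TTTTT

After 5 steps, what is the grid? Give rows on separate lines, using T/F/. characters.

Step 1: 5 trees catch fire, 2 burn out
  TTT.T
  .TFFT
  TF..F
  ...FT
  TTTTT
Step 2: 6 trees catch fire, 5 burn out
  TTF.T
  .F..F
  F....
  ....F
  TTTFT
Step 3: 4 trees catch fire, 6 burn out
  TF..F
  .....
  .....
  .....
  TTF.F
Step 4: 2 trees catch fire, 4 burn out
  F....
  .....
  .....
  .....
  TF...
Step 5: 1 trees catch fire, 2 burn out
  .....
  .....
  .....
  .....
  F....

.....
.....
.....
.....
F....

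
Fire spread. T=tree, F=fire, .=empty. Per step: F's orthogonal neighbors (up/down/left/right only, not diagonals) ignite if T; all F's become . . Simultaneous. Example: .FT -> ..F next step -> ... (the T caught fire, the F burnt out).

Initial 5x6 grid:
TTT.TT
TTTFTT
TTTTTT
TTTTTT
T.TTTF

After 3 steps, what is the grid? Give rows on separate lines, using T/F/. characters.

Step 1: 5 trees catch fire, 2 burn out
  TTT.TT
  TTF.FT
  TTTFTT
  TTTTTF
  T.TTF.
Step 2: 10 trees catch fire, 5 burn out
  TTF.FT
  TF...F
  TTF.FF
  TTTFF.
  T.TF..
Step 3: 6 trees catch fire, 10 burn out
  TF...F
  F.....
  TF....
  TTF...
  T.F...

TF...F
F.....
TF....
TTF...
T.F...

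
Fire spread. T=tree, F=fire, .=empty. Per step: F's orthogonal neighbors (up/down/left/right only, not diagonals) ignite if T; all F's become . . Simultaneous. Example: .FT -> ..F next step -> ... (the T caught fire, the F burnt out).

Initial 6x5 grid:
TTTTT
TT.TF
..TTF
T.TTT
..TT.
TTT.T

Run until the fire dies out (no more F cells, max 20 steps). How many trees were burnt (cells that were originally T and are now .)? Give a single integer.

Step 1: +4 fires, +2 burnt (F count now 4)
Step 2: +3 fires, +4 burnt (F count now 3)
Step 3: +3 fires, +3 burnt (F count now 3)
Step 4: +2 fires, +3 burnt (F count now 2)
Step 5: +3 fires, +2 burnt (F count now 3)
Step 6: +2 fires, +3 burnt (F count now 2)
Step 7: +1 fires, +2 burnt (F count now 1)
Step 8: +0 fires, +1 burnt (F count now 0)
Fire out after step 8
Initially T: 20, now '.': 28
Total burnt (originally-T cells now '.'): 18

Answer: 18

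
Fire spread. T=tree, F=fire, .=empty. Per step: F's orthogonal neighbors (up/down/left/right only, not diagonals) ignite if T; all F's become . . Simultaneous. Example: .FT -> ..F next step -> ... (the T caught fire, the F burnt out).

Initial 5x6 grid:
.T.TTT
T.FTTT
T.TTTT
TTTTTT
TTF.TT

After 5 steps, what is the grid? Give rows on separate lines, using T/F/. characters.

Step 1: 4 trees catch fire, 2 burn out
  .T.TTT
  T..FTT
  T.FTTT
  TTFTTT
  TF..TT
Step 2: 6 trees catch fire, 4 burn out
  .T.FTT
  T...FT
  T..FTT
  TF.FTT
  F...TT
Step 3: 5 trees catch fire, 6 burn out
  .T..FT
  T....F
  T...FT
  F...FT
  ....TT
Step 4: 5 trees catch fire, 5 burn out
  .T...F
  T.....
  F....F
  .....F
  ....FT
Step 5: 2 trees catch fire, 5 burn out
  .T....
  F.....
  ......
  ......
  .....F

.T....
F.....
......
......
.....F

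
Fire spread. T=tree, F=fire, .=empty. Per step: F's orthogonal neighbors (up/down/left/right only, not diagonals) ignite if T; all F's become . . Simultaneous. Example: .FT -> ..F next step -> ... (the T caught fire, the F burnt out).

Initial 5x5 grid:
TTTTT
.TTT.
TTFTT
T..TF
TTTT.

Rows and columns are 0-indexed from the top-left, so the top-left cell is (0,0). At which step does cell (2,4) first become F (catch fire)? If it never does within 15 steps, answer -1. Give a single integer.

Step 1: cell (2,4)='F' (+5 fires, +2 burnt)
  -> target ignites at step 1
Step 2: cell (2,4)='.' (+5 fires, +5 burnt)
Step 3: cell (2,4)='.' (+4 fires, +5 burnt)
Step 4: cell (2,4)='.' (+4 fires, +4 burnt)
Step 5: cell (2,4)='.' (+0 fires, +4 burnt)
  fire out at step 5

1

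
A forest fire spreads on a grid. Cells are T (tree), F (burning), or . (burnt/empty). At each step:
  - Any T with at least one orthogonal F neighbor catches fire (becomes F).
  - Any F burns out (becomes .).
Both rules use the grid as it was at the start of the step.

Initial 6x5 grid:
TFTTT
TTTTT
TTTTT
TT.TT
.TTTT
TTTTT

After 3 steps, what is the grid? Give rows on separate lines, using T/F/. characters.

Step 1: 3 trees catch fire, 1 burn out
  F.FTT
  TFTTT
  TTTTT
  TT.TT
  .TTTT
  TTTTT
Step 2: 4 trees catch fire, 3 burn out
  ...FT
  F.FTT
  TFTTT
  TT.TT
  .TTTT
  TTTTT
Step 3: 5 trees catch fire, 4 burn out
  ....F
  ...FT
  F.FTT
  TF.TT
  .TTTT
  TTTTT

....F
...FT
F.FTT
TF.TT
.TTTT
TTTTT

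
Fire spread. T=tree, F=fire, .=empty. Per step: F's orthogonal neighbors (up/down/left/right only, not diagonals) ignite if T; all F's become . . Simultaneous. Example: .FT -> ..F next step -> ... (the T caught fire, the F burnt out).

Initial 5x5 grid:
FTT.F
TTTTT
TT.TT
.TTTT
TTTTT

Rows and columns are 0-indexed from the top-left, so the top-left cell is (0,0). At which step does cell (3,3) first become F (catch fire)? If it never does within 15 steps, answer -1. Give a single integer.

Step 1: cell (3,3)='T' (+3 fires, +2 burnt)
Step 2: cell (3,3)='T' (+5 fires, +3 burnt)
Step 3: cell (3,3)='T' (+4 fires, +5 burnt)
Step 4: cell (3,3)='F' (+3 fires, +4 burnt)
  -> target ignites at step 4
Step 5: cell (3,3)='.' (+3 fires, +3 burnt)
Step 6: cell (3,3)='.' (+2 fires, +3 burnt)
Step 7: cell (3,3)='.' (+0 fires, +2 burnt)
  fire out at step 7

4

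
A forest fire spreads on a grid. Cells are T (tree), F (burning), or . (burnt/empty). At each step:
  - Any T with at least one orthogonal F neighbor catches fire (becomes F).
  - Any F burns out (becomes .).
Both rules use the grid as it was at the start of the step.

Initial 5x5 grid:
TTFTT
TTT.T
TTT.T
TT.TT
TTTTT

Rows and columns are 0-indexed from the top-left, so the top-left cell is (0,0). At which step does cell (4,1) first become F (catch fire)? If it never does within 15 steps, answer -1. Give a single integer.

Step 1: cell (4,1)='T' (+3 fires, +1 burnt)
Step 2: cell (4,1)='T' (+4 fires, +3 burnt)
Step 3: cell (4,1)='T' (+3 fires, +4 burnt)
Step 4: cell (4,1)='T' (+3 fires, +3 burnt)
Step 5: cell (4,1)='F' (+3 fires, +3 burnt)
  -> target ignites at step 5
Step 6: cell (4,1)='.' (+4 fires, +3 burnt)
Step 7: cell (4,1)='.' (+1 fires, +4 burnt)
Step 8: cell (4,1)='.' (+0 fires, +1 burnt)
  fire out at step 8

5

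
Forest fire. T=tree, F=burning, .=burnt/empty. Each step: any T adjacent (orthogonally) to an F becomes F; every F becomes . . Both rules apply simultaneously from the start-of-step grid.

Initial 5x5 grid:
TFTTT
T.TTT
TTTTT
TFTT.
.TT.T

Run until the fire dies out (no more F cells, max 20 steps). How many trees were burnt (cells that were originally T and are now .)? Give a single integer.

Answer: 18

Derivation:
Step 1: +6 fires, +2 burnt (F count now 6)
Step 2: +7 fires, +6 burnt (F count now 7)
Step 3: +3 fires, +7 burnt (F count now 3)
Step 4: +2 fires, +3 burnt (F count now 2)
Step 5: +0 fires, +2 burnt (F count now 0)
Fire out after step 5
Initially T: 19, now '.': 24
Total burnt (originally-T cells now '.'): 18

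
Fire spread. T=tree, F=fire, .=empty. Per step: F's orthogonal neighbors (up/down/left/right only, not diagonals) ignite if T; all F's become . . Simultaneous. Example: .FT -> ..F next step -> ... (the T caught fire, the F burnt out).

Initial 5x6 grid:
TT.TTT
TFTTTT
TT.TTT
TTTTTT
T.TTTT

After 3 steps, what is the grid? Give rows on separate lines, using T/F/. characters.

Step 1: 4 trees catch fire, 1 burn out
  TF.TTT
  F.FTTT
  TF.TTT
  TTTTTT
  T.TTTT
Step 2: 4 trees catch fire, 4 burn out
  F..TTT
  ...FTT
  F..TTT
  TFTTTT
  T.TTTT
Step 3: 5 trees catch fire, 4 burn out
  ...FTT
  ....FT
  ...FTT
  F.FTTT
  T.TTTT

...FTT
....FT
...FTT
F.FTTT
T.TTTT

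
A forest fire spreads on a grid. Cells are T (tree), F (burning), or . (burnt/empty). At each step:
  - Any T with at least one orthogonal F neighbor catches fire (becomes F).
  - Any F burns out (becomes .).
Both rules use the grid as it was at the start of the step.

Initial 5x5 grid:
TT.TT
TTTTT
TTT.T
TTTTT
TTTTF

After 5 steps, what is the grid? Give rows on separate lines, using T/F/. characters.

Step 1: 2 trees catch fire, 1 burn out
  TT.TT
  TTTTT
  TTT.T
  TTTTF
  TTTF.
Step 2: 3 trees catch fire, 2 burn out
  TT.TT
  TTTTT
  TTT.F
  TTTF.
  TTF..
Step 3: 3 trees catch fire, 3 burn out
  TT.TT
  TTTTF
  TTT..
  TTF..
  TF...
Step 4: 5 trees catch fire, 3 burn out
  TT.TF
  TTTF.
  TTF..
  TF...
  F....
Step 5: 4 trees catch fire, 5 burn out
  TT.F.
  TTF..
  TF...
  F....
  .....

TT.F.
TTF..
TF...
F....
.....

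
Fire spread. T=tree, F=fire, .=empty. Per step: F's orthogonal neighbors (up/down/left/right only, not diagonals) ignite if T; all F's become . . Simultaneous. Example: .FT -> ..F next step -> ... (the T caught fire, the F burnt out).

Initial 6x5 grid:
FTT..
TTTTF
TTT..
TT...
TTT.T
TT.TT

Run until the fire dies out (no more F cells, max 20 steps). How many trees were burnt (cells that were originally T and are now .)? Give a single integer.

Step 1: +3 fires, +2 burnt (F count now 3)
Step 2: +4 fires, +3 burnt (F count now 4)
Step 3: +3 fires, +4 burnt (F count now 3)
Step 4: +2 fires, +3 burnt (F count now 2)
Step 5: +2 fires, +2 burnt (F count now 2)
Step 6: +2 fires, +2 burnt (F count now 2)
Step 7: +0 fires, +2 burnt (F count now 0)
Fire out after step 7
Initially T: 19, now '.': 27
Total burnt (originally-T cells now '.'): 16

Answer: 16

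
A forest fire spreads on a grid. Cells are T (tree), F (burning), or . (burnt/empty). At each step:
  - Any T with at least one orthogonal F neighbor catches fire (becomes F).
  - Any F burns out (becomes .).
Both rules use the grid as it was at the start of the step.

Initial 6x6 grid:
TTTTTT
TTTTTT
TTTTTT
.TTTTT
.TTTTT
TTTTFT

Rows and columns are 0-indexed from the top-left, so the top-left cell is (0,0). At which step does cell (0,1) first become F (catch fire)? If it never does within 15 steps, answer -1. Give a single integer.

Step 1: cell (0,1)='T' (+3 fires, +1 burnt)
Step 2: cell (0,1)='T' (+4 fires, +3 burnt)
Step 3: cell (0,1)='T' (+5 fires, +4 burnt)
Step 4: cell (0,1)='T' (+6 fires, +5 burnt)
Step 5: cell (0,1)='T' (+5 fires, +6 burnt)
Step 6: cell (0,1)='T' (+4 fires, +5 burnt)
Step 7: cell (0,1)='T' (+3 fires, +4 burnt)
Step 8: cell (0,1)='F' (+2 fires, +3 burnt)
  -> target ignites at step 8
Step 9: cell (0,1)='.' (+1 fires, +2 burnt)
Step 10: cell (0,1)='.' (+0 fires, +1 burnt)
  fire out at step 10

8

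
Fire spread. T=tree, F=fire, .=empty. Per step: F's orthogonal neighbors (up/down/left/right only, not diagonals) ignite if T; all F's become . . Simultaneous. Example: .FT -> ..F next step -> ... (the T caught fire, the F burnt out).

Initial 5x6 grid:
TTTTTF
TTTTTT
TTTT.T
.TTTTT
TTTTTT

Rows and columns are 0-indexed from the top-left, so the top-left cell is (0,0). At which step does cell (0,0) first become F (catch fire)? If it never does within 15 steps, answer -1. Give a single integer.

Step 1: cell (0,0)='T' (+2 fires, +1 burnt)
Step 2: cell (0,0)='T' (+3 fires, +2 burnt)
Step 3: cell (0,0)='T' (+3 fires, +3 burnt)
Step 4: cell (0,0)='T' (+5 fires, +3 burnt)
Step 5: cell (0,0)='F' (+5 fires, +5 burnt)
  -> target ignites at step 5
Step 6: cell (0,0)='.' (+4 fires, +5 burnt)
Step 7: cell (0,0)='.' (+3 fires, +4 burnt)
Step 8: cell (0,0)='.' (+1 fires, +3 burnt)
Step 9: cell (0,0)='.' (+1 fires, +1 burnt)
Step 10: cell (0,0)='.' (+0 fires, +1 burnt)
  fire out at step 10

5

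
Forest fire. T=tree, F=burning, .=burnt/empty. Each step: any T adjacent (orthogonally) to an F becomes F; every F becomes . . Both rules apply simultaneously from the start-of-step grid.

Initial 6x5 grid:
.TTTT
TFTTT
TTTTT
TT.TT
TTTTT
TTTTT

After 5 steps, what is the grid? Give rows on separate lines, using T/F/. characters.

Step 1: 4 trees catch fire, 1 burn out
  .FTTT
  F.FTT
  TFTTT
  TT.TT
  TTTTT
  TTTTT
Step 2: 5 trees catch fire, 4 burn out
  ..FTT
  ...FT
  F.FTT
  TF.TT
  TTTTT
  TTTTT
Step 3: 5 trees catch fire, 5 burn out
  ...FT
  ....F
  ...FT
  F..TT
  TFTTT
  TTTTT
Step 4: 6 trees catch fire, 5 burn out
  ....F
  .....
  ....F
  ...FT
  F.FTT
  TFTTT
Step 5: 4 trees catch fire, 6 burn out
  .....
  .....
  .....
  ....F
  ...FT
  F.FTT

.....
.....
.....
....F
...FT
F.FTT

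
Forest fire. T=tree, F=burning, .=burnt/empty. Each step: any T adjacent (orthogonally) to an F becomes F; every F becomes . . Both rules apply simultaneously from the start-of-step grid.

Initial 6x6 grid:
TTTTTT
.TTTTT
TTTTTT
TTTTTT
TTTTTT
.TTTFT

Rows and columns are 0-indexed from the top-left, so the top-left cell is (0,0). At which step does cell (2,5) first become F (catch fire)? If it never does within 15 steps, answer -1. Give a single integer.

Step 1: cell (2,5)='T' (+3 fires, +1 burnt)
Step 2: cell (2,5)='T' (+4 fires, +3 burnt)
Step 3: cell (2,5)='T' (+5 fires, +4 burnt)
Step 4: cell (2,5)='F' (+5 fires, +5 burnt)
  -> target ignites at step 4
Step 5: cell (2,5)='.' (+6 fires, +5 burnt)
Step 6: cell (2,5)='.' (+5 fires, +6 burnt)
Step 7: cell (2,5)='.' (+3 fires, +5 burnt)
Step 8: cell (2,5)='.' (+1 fires, +3 burnt)
Step 9: cell (2,5)='.' (+1 fires, +1 burnt)
Step 10: cell (2,5)='.' (+0 fires, +1 burnt)
  fire out at step 10

4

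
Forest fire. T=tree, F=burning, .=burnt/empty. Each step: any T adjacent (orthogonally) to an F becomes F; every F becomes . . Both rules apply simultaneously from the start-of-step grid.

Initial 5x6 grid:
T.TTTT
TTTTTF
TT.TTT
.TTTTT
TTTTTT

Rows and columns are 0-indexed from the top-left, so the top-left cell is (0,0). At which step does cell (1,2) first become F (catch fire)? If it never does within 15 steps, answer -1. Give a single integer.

Step 1: cell (1,2)='T' (+3 fires, +1 burnt)
Step 2: cell (1,2)='T' (+4 fires, +3 burnt)
Step 3: cell (1,2)='F' (+5 fires, +4 burnt)
  -> target ignites at step 3
Step 4: cell (1,2)='.' (+4 fires, +5 burnt)
Step 5: cell (1,2)='.' (+4 fires, +4 burnt)
Step 6: cell (1,2)='.' (+4 fires, +4 burnt)
Step 7: cell (1,2)='.' (+1 fires, +4 burnt)
Step 8: cell (1,2)='.' (+1 fires, +1 burnt)
Step 9: cell (1,2)='.' (+0 fires, +1 burnt)
  fire out at step 9

3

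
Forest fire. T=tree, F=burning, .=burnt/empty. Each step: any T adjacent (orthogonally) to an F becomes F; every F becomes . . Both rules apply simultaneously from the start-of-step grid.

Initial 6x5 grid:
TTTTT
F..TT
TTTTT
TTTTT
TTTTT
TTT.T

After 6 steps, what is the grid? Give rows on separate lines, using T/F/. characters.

Step 1: 2 trees catch fire, 1 burn out
  FTTTT
  ...TT
  FTTTT
  TTTTT
  TTTTT
  TTT.T
Step 2: 3 trees catch fire, 2 burn out
  .FTTT
  ...TT
  .FTTT
  FTTTT
  TTTTT
  TTT.T
Step 3: 4 trees catch fire, 3 burn out
  ..FTT
  ...TT
  ..FTT
  .FTTT
  FTTTT
  TTT.T
Step 4: 5 trees catch fire, 4 burn out
  ...FT
  ...TT
  ...FT
  ..FTT
  .FTTT
  FTT.T
Step 5: 6 trees catch fire, 5 burn out
  ....F
  ...FT
  ....F
  ...FT
  ..FTT
  .FT.T
Step 6: 4 trees catch fire, 6 burn out
  .....
  ....F
  .....
  ....F
  ...FT
  ..F.T

.....
....F
.....
....F
...FT
..F.T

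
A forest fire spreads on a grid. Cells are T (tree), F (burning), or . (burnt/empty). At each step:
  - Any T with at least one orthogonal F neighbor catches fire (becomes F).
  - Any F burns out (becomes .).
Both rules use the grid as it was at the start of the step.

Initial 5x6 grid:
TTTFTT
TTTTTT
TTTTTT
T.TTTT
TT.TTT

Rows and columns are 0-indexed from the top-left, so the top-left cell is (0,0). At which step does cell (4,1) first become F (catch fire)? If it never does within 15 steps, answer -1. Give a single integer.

Step 1: cell (4,1)='T' (+3 fires, +1 burnt)
Step 2: cell (4,1)='T' (+5 fires, +3 burnt)
Step 3: cell (4,1)='T' (+6 fires, +5 burnt)
Step 4: cell (4,1)='T' (+6 fires, +6 burnt)
Step 5: cell (4,1)='T' (+3 fires, +6 burnt)
Step 6: cell (4,1)='T' (+2 fires, +3 burnt)
Step 7: cell (4,1)='T' (+1 fires, +2 burnt)
Step 8: cell (4,1)='F' (+1 fires, +1 burnt)
  -> target ignites at step 8
Step 9: cell (4,1)='.' (+0 fires, +1 burnt)
  fire out at step 9

8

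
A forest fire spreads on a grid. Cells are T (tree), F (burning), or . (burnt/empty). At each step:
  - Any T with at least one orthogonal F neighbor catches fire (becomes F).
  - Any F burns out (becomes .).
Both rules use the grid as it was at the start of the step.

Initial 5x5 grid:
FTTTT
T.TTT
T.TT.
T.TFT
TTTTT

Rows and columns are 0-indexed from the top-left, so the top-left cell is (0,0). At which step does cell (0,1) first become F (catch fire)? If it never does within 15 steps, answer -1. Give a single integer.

Step 1: cell (0,1)='F' (+6 fires, +2 burnt)
  -> target ignites at step 1
Step 2: cell (0,1)='.' (+6 fires, +6 burnt)
Step 3: cell (0,1)='.' (+5 fires, +6 burnt)
Step 4: cell (0,1)='.' (+2 fires, +5 burnt)
Step 5: cell (0,1)='.' (+0 fires, +2 burnt)
  fire out at step 5

1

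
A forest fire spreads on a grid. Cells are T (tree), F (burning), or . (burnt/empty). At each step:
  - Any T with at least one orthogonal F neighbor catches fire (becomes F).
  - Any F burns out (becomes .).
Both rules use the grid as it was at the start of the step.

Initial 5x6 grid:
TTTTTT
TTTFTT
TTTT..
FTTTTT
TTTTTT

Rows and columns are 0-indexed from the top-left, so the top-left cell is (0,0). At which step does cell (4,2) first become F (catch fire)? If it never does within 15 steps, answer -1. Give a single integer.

Step 1: cell (4,2)='T' (+7 fires, +2 burnt)
Step 2: cell (4,2)='T' (+10 fires, +7 burnt)
Step 3: cell (4,2)='F' (+6 fires, +10 burnt)
  -> target ignites at step 3
Step 4: cell (4,2)='.' (+2 fires, +6 burnt)
Step 5: cell (4,2)='.' (+1 fires, +2 burnt)
Step 6: cell (4,2)='.' (+0 fires, +1 burnt)
  fire out at step 6

3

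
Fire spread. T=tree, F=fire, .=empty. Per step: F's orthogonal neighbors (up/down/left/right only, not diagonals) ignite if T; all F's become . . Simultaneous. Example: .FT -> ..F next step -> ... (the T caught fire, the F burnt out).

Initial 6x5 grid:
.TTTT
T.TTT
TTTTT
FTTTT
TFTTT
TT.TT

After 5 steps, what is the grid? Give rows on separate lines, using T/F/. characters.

Step 1: 5 trees catch fire, 2 burn out
  .TTTT
  T.TTT
  FTTTT
  .FTTT
  F.FTT
  TF.TT
Step 2: 5 trees catch fire, 5 burn out
  .TTTT
  F.TTT
  .FTTT
  ..FTT
  ...FT
  F..TT
Step 3: 4 trees catch fire, 5 burn out
  .TTTT
  ..TTT
  ..FTT
  ...FT
  ....F
  ...FT
Step 4: 4 trees catch fire, 4 burn out
  .TTTT
  ..FTT
  ...FT
  ....F
  .....
  ....F
Step 5: 3 trees catch fire, 4 burn out
  .TFTT
  ...FT
  ....F
  .....
  .....
  .....

.TFTT
...FT
....F
.....
.....
.....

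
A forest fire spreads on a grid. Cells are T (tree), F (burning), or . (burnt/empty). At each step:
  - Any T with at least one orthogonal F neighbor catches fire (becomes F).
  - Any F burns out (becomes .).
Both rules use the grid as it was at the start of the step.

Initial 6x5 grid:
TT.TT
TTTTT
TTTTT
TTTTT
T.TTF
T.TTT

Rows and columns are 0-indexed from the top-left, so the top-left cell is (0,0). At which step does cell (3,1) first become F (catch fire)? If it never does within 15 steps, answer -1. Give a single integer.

Step 1: cell (3,1)='T' (+3 fires, +1 burnt)
Step 2: cell (3,1)='T' (+4 fires, +3 burnt)
Step 3: cell (3,1)='T' (+4 fires, +4 burnt)
Step 4: cell (3,1)='F' (+4 fires, +4 burnt)
  -> target ignites at step 4
Step 5: cell (3,1)='.' (+4 fires, +4 burnt)
Step 6: cell (3,1)='.' (+3 fires, +4 burnt)
Step 7: cell (3,1)='.' (+3 fires, +3 burnt)
Step 8: cell (3,1)='.' (+1 fires, +3 burnt)
Step 9: cell (3,1)='.' (+0 fires, +1 burnt)
  fire out at step 9

4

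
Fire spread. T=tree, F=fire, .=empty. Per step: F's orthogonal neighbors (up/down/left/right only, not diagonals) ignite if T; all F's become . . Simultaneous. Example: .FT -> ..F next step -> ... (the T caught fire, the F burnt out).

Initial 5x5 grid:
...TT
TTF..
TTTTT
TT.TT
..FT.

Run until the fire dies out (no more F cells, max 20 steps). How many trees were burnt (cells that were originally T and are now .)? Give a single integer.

Answer: 12

Derivation:
Step 1: +3 fires, +2 burnt (F count now 3)
Step 2: +4 fires, +3 burnt (F count now 4)
Step 3: +4 fires, +4 burnt (F count now 4)
Step 4: +1 fires, +4 burnt (F count now 1)
Step 5: +0 fires, +1 burnt (F count now 0)
Fire out after step 5
Initially T: 14, now '.': 23
Total burnt (originally-T cells now '.'): 12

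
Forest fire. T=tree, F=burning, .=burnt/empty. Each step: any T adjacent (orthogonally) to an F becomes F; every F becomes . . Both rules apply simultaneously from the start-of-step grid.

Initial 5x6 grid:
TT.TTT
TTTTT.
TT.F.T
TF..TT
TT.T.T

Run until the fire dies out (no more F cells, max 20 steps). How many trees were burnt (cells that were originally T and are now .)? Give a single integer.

Step 1: +4 fires, +2 burnt (F count now 4)
Step 2: +6 fires, +4 burnt (F count now 6)
Step 3: +3 fires, +6 burnt (F count now 3)
Step 4: +2 fires, +3 burnt (F count now 2)
Step 5: +0 fires, +2 burnt (F count now 0)
Fire out after step 5
Initially T: 20, now '.': 25
Total burnt (originally-T cells now '.'): 15

Answer: 15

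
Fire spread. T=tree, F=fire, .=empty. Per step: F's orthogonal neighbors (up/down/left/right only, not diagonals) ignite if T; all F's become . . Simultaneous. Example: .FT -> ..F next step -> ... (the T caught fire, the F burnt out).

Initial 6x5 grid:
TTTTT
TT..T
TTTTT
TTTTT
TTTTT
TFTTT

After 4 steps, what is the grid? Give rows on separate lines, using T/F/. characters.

Step 1: 3 trees catch fire, 1 burn out
  TTTTT
  TT..T
  TTTTT
  TTTTT
  TFTTT
  F.FTT
Step 2: 4 trees catch fire, 3 burn out
  TTTTT
  TT..T
  TTTTT
  TFTTT
  F.FTT
  ...FT
Step 3: 5 trees catch fire, 4 burn out
  TTTTT
  TT..T
  TFTTT
  F.FTT
  ...FT
  ....F
Step 4: 5 trees catch fire, 5 burn out
  TTTTT
  TF..T
  F.FTT
  ...FT
  ....F
  .....

TTTTT
TF..T
F.FTT
...FT
....F
.....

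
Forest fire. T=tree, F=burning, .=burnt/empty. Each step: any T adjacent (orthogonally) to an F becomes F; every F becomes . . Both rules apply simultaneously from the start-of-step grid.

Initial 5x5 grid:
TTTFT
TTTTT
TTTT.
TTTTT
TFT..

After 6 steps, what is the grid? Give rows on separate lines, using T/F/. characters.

Step 1: 6 trees catch fire, 2 burn out
  TTF.F
  TTTFT
  TTTT.
  TFTTT
  F.F..
Step 2: 7 trees catch fire, 6 burn out
  TF...
  TTF.F
  TFTF.
  F.FTT
  .....
Step 3: 5 trees catch fire, 7 burn out
  F....
  TF...
  F.F..
  ...FT
  .....
Step 4: 2 trees catch fire, 5 burn out
  .....
  F....
  .....
  ....F
  .....
Step 5: 0 trees catch fire, 2 burn out
  .....
  .....
  .....
  .....
  .....
Step 6: 0 trees catch fire, 0 burn out
  .....
  .....
  .....
  .....
  .....

.....
.....
.....
.....
.....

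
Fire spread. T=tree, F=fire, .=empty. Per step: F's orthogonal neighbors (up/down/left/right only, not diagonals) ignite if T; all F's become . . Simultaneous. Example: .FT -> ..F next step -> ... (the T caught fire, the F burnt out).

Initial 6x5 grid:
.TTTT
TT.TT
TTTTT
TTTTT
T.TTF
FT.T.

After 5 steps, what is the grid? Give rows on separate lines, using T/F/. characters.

Step 1: 4 trees catch fire, 2 burn out
  .TTTT
  TT.TT
  TTTTT
  TTTTF
  F.TF.
  .F.T.
Step 2: 5 trees catch fire, 4 burn out
  .TTTT
  TT.TT
  TTTTF
  FTTF.
  ..F..
  ...F.
Step 3: 5 trees catch fire, 5 burn out
  .TTTT
  TT.TF
  FTTF.
  .FF..
  .....
  .....
Step 4: 5 trees catch fire, 5 burn out
  .TTTF
  FT.F.
  .FF..
  .....
  .....
  .....
Step 5: 2 trees catch fire, 5 burn out
  .TTF.
  .F...
  .....
  .....
  .....
  .....

.TTF.
.F...
.....
.....
.....
.....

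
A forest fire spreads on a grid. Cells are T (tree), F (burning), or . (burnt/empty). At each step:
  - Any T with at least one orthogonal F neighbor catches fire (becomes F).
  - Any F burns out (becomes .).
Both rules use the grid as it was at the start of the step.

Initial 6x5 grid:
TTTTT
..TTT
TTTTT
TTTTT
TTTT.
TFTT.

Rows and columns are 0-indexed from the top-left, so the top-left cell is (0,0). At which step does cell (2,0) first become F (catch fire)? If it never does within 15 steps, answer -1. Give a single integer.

Step 1: cell (2,0)='T' (+3 fires, +1 burnt)
Step 2: cell (2,0)='T' (+4 fires, +3 burnt)
Step 3: cell (2,0)='T' (+4 fires, +4 burnt)
Step 4: cell (2,0)='F' (+3 fires, +4 burnt)
  -> target ignites at step 4
Step 5: cell (2,0)='.' (+3 fires, +3 burnt)
Step 6: cell (2,0)='.' (+3 fires, +3 burnt)
Step 7: cell (2,0)='.' (+3 fires, +3 burnt)
Step 8: cell (2,0)='.' (+2 fires, +3 burnt)
Step 9: cell (2,0)='.' (+0 fires, +2 burnt)
  fire out at step 9

4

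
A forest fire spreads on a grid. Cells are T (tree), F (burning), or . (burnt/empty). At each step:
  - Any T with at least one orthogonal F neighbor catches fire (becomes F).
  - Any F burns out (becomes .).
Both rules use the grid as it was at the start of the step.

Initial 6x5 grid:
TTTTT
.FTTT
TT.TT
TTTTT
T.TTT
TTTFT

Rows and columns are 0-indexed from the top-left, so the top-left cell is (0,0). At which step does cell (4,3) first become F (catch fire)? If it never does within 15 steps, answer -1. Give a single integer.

Step 1: cell (4,3)='F' (+6 fires, +2 burnt)
  -> target ignites at step 1
Step 2: cell (4,3)='.' (+9 fires, +6 burnt)
Step 3: cell (4,3)='.' (+7 fires, +9 burnt)
Step 4: cell (4,3)='.' (+3 fires, +7 burnt)
Step 5: cell (4,3)='.' (+0 fires, +3 burnt)
  fire out at step 5

1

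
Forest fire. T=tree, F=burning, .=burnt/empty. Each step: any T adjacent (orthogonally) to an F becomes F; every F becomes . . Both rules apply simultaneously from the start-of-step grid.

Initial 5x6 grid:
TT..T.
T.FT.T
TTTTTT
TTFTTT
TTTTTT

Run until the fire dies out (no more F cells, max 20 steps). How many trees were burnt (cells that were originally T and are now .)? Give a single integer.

Answer: 22

Derivation:
Step 1: +5 fires, +2 burnt (F count now 5)
Step 2: +6 fires, +5 burnt (F count now 6)
Step 3: +5 fires, +6 burnt (F count now 5)
Step 4: +3 fires, +5 burnt (F count now 3)
Step 5: +2 fires, +3 burnt (F count now 2)
Step 6: +1 fires, +2 burnt (F count now 1)
Step 7: +0 fires, +1 burnt (F count now 0)
Fire out after step 7
Initially T: 23, now '.': 29
Total burnt (originally-T cells now '.'): 22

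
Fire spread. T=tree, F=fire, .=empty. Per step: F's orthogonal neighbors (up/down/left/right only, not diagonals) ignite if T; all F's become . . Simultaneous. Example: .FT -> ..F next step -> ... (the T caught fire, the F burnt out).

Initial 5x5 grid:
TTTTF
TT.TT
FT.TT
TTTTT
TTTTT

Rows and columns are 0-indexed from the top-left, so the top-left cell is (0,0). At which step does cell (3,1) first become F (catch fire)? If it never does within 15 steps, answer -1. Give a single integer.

Step 1: cell (3,1)='T' (+5 fires, +2 burnt)
Step 2: cell (3,1)='F' (+7 fires, +5 burnt)
  -> target ignites at step 2
Step 3: cell (3,1)='.' (+5 fires, +7 burnt)
Step 4: cell (3,1)='.' (+3 fires, +5 burnt)
Step 5: cell (3,1)='.' (+1 fires, +3 burnt)
Step 6: cell (3,1)='.' (+0 fires, +1 burnt)
  fire out at step 6

2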